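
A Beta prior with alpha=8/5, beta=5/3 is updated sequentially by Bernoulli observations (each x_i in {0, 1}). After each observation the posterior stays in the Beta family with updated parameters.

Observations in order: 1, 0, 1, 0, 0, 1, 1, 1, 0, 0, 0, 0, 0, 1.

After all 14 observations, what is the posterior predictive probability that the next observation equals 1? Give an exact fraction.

obs 1: x=1 → posterior Beta(13/5, 5/3)
obs 2: x=0 → posterior Beta(13/5, 8/3)
obs 3: x=1 → posterior Beta(18/5, 8/3)
obs 4: x=0 → posterior Beta(18/5, 11/3)
obs 5: x=0 → posterior Beta(18/5, 14/3)
obs 6: x=1 → posterior Beta(23/5, 14/3)
obs 7: x=1 → posterior Beta(28/5, 14/3)
obs 8: x=1 → posterior Beta(33/5, 14/3)
obs 9: x=0 → posterior Beta(33/5, 17/3)
obs 10: x=0 → posterior Beta(33/5, 20/3)
obs 11: x=0 → posterior Beta(33/5, 23/3)
obs 12: x=0 → posterior Beta(33/5, 26/3)
obs 13: x=0 → posterior Beta(33/5, 29/3)
obs 14: x=1 → posterior Beta(38/5, 29/3)

114/259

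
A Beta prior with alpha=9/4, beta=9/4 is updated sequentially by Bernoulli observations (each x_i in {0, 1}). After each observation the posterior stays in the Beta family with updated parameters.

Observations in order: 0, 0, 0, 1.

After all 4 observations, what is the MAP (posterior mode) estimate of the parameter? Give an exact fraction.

obs 1: x=0 → posterior Beta(9/4, 13/4)
obs 2: x=0 → posterior Beta(9/4, 17/4)
obs 3: x=0 → posterior Beta(9/4, 21/4)
obs 4: x=1 → posterior Beta(13/4, 21/4)

9/26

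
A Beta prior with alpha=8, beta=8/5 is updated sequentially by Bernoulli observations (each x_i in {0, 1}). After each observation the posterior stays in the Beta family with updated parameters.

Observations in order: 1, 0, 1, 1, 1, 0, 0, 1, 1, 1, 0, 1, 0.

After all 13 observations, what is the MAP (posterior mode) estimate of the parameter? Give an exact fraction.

obs 1: x=1 → posterior Beta(9, 8/5)
obs 2: x=0 → posterior Beta(9, 13/5)
obs 3: x=1 → posterior Beta(10, 13/5)
obs 4: x=1 → posterior Beta(11, 13/5)
obs 5: x=1 → posterior Beta(12, 13/5)
obs 6: x=0 → posterior Beta(12, 18/5)
obs 7: x=0 → posterior Beta(12, 23/5)
obs 8: x=1 → posterior Beta(13, 23/5)
obs 9: x=1 → posterior Beta(14, 23/5)
obs 10: x=1 → posterior Beta(15, 23/5)
obs 11: x=0 → posterior Beta(15, 28/5)
obs 12: x=1 → posterior Beta(16, 28/5)
obs 13: x=0 → posterior Beta(16, 33/5)

75/103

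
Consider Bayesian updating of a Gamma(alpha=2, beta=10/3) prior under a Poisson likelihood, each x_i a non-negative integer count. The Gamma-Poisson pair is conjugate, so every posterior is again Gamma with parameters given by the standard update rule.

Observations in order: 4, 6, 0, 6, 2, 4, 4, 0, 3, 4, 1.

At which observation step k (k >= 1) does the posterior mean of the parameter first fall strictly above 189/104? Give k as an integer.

k = 2

obs 1: x=4 → posterior Gamma(6, 13/3)
obs 2: x=6 → posterior Gamma(12, 16/3)
obs 3: x=0 → posterior Gamma(12, 19/3)
obs 4: x=6 → posterior Gamma(18, 22/3)
obs 5: x=2 → posterior Gamma(20, 25/3)
obs 6: x=4 → posterior Gamma(24, 28/3)
obs 7: x=4 → posterior Gamma(28, 31/3)
obs 8: x=0 → posterior Gamma(28, 34/3)
obs 9: x=3 → posterior Gamma(31, 37/3)
obs 10: x=4 → posterior Gamma(35, 40/3)
obs 11: x=1 → posterior Gamma(36, 43/3)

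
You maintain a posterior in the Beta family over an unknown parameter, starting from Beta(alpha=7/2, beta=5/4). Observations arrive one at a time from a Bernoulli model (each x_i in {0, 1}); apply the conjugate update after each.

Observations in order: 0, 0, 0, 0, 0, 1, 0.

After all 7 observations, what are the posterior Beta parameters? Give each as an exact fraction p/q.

obs 1: x=0 → posterior Beta(7/2, 9/4)
obs 2: x=0 → posterior Beta(7/2, 13/4)
obs 3: x=0 → posterior Beta(7/2, 17/4)
obs 4: x=0 → posterior Beta(7/2, 21/4)
obs 5: x=0 → posterior Beta(7/2, 25/4)
obs 6: x=1 → posterior Beta(9/2, 25/4)
obs 7: x=0 → posterior Beta(9/2, 29/4)

alpha=9/2, beta=29/4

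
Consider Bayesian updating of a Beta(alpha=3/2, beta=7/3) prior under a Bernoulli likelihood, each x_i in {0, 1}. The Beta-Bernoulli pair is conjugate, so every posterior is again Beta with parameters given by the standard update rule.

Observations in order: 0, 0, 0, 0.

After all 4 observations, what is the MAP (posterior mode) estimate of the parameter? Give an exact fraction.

obs 1: x=0 → posterior Beta(3/2, 10/3)
obs 2: x=0 → posterior Beta(3/2, 13/3)
obs 3: x=0 → posterior Beta(3/2, 16/3)
obs 4: x=0 → posterior Beta(3/2, 19/3)

3/35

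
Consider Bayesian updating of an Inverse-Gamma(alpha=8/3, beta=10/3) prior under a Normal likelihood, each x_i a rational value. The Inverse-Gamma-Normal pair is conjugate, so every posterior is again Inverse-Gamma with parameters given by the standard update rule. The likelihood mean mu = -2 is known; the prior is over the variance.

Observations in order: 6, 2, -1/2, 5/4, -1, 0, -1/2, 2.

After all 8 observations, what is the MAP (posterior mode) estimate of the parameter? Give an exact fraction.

obs 1: x=6 → posterior Inverse-Gamma(19/6, 106/3)
obs 2: x=2 → posterior Inverse-Gamma(11/3, 130/3)
obs 3: x=-1/2 → posterior Inverse-Gamma(25/6, 1067/24)
obs 4: x=5/4 → posterior Inverse-Gamma(14/3, 4775/96)
obs 5: x=-1 → posterior Inverse-Gamma(31/6, 4823/96)
obs 6: x=0 → posterior Inverse-Gamma(17/3, 5015/96)
obs 7: x=-1/2 → posterior Inverse-Gamma(37/6, 5123/96)
obs 8: x=2 → posterior Inverse-Gamma(20/3, 5891/96)

5891/736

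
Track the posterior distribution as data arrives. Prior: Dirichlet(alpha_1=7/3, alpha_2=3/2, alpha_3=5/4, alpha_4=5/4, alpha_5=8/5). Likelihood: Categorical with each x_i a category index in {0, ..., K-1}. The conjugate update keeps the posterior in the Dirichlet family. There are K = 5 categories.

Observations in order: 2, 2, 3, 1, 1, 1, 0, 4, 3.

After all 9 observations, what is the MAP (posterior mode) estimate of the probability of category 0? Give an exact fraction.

35/179

obs 1: x=2 → posterior Dirichlet(7/3, 3/2, 9/4, 5/4, 8/5)
obs 2: x=2 → posterior Dirichlet(7/3, 3/2, 13/4, 5/4, 8/5)
obs 3: x=3 → posterior Dirichlet(7/3, 3/2, 13/4, 9/4, 8/5)
obs 4: x=1 → posterior Dirichlet(7/3, 5/2, 13/4, 9/4, 8/5)
obs 5: x=1 → posterior Dirichlet(7/3, 7/2, 13/4, 9/4, 8/5)
obs 6: x=1 → posterior Dirichlet(7/3, 9/2, 13/4, 9/4, 8/5)
obs 7: x=0 → posterior Dirichlet(10/3, 9/2, 13/4, 9/4, 8/5)
obs 8: x=4 → posterior Dirichlet(10/3, 9/2, 13/4, 9/4, 13/5)
obs 9: x=3 → posterior Dirichlet(10/3, 9/2, 13/4, 13/4, 13/5)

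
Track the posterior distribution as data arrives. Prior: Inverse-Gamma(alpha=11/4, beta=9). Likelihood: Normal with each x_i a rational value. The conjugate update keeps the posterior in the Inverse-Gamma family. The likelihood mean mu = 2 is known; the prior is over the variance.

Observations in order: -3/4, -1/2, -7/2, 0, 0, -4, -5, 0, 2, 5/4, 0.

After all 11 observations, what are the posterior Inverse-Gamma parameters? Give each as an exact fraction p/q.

alpha=33/4, beta=1309/16

obs 1: x=-3/4 → posterior Inverse-Gamma(13/4, 409/32)
obs 2: x=-1/2 → posterior Inverse-Gamma(15/4, 509/32)
obs 3: x=-7/2 → posterior Inverse-Gamma(17/4, 993/32)
obs 4: x=0 → posterior Inverse-Gamma(19/4, 1057/32)
obs 5: x=0 → posterior Inverse-Gamma(21/4, 1121/32)
obs 6: x=-4 → posterior Inverse-Gamma(23/4, 1697/32)
obs 7: x=-5 → posterior Inverse-Gamma(25/4, 2481/32)
obs 8: x=0 → posterior Inverse-Gamma(27/4, 2545/32)
obs 9: x=2 → posterior Inverse-Gamma(29/4, 2545/32)
obs 10: x=5/4 → posterior Inverse-Gamma(31/4, 1277/16)
obs 11: x=0 → posterior Inverse-Gamma(33/4, 1309/16)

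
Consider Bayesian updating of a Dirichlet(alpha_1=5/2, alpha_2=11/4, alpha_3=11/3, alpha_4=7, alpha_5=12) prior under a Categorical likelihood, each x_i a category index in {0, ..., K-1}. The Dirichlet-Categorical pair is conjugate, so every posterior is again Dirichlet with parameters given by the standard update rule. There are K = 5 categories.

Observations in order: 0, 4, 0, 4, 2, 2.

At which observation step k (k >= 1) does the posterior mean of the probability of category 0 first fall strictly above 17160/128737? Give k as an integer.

k = 3

obs 1: x=0 → posterior Dirichlet(7/2, 11/4, 11/3, 7, 12)
obs 2: x=4 → posterior Dirichlet(7/2, 11/4, 11/3, 7, 13)
obs 3: x=0 → posterior Dirichlet(9/2, 11/4, 11/3, 7, 13)
obs 4: x=4 → posterior Dirichlet(9/2, 11/4, 11/3, 7, 14)
obs 5: x=2 → posterior Dirichlet(9/2, 11/4, 14/3, 7, 14)
obs 6: x=2 → posterior Dirichlet(9/2, 11/4, 17/3, 7, 14)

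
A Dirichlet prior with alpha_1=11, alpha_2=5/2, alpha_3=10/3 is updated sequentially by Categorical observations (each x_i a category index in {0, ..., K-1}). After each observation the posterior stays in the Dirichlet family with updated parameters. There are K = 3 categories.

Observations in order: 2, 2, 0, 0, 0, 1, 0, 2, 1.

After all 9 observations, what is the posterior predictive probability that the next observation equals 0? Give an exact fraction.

18/31

obs 1: x=2 → posterior Dirichlet(11, 5/2, 13/3)
obs 2: x=2 → posterior Dirichlet(11, 5/2, 16/3)
obs 3: x=0 → posterior Dirichlet(12, 5/2, 16/3)
obs 4: x=0 → posterior Dirichlet(13, 5/2, 16/3)
obs 5: x=0 → posterior Dirichlet(14, 5/2, 16/3)
obs 6: x=1 → posterior Dirichlet(14, 7/2, 16/3)
obs 7: x=0 → posterior Dirichlet(15, 7/2, 16/3)
obs 8: x=2 → posterior Dirichlet(15, 7/2, 19/3)
obs 9: x=1 → posterior Dirichlet(15, 9/2, 19/3)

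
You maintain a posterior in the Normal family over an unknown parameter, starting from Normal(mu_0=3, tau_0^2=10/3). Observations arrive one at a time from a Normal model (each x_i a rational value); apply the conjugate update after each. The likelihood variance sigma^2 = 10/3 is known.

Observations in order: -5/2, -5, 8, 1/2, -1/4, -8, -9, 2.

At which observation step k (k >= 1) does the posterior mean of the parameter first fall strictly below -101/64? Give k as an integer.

obs 1: x=-5/2 → posterior Normal(1/4, 5/3)
obs 2: x=-5 → posterior Normal(-3/2, 10/9)
obs 3: x=8 → posterior Normal(7/8, 5/6)
obs 4: x=1/2 → posterior Normal(4/5, 2/3)
obs 5: x=-1/4 → posterior Normal(5/8, 5/9)
obs 6: x=-8 → posterior Normal(-17/28, 10/21)
obs 7: x=-9 → posterior Normal(-53/32, 5/12)
obs 8: x=2 → posterior Normal(-5/4, 10/27)

k = 7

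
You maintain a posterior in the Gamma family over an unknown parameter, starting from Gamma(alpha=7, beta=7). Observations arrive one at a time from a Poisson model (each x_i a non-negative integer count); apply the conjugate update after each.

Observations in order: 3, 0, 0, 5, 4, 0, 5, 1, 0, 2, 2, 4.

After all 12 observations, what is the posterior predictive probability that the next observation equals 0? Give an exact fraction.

1580770532156861979997149793605296459437459/8589934592000000000000000000000000000000000

obs 1: x=3 → posterior Gamma(10, 8)
obs 2: x=0 → posterior Gamma(10, 9)
obs 3: x=0 → posterior Gamma(10, 10)
obs 4: x=5 → posterior Gamma(15, 11)
obs 5: x=4 → posterior Gamma(19, 12)
obs 6: x=0 → posterior Gamma(19, 13)
obs 7: x=5 → posterior Gamma(24, 14)
obs 8: x=1 → posterior Gamma(25, 15)
obs 9: x=0 → posterior Gamma(25, 16)
obs 10: x=2 → posterior Gamma(27, 17)
obs 11: x=2 → posterior Gamma(29, 18)
obs 12: x=4 → posterior Gamma(33, 19)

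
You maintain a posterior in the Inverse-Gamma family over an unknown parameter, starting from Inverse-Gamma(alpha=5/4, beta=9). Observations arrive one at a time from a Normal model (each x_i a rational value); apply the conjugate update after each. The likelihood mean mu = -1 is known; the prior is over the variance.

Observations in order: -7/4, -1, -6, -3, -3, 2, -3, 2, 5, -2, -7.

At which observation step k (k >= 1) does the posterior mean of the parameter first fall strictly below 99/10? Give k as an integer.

obs 1: x=-7/4 → posterior Inverse-Gamma(7/4, 297/32)
obs 2: x=-1 → posterior Inverse-Gamma(9/4, 297/32)
obs 3: x=-6 → posterior Inverse-Gamma(11/4, 697/32)
obs 4: x=-3 → posterior Inverse-Gamma(13/4, 761/32)
obs 5: x=-3 → posterior Inverse-Gamma(15/4, 825/32)
obs 6: x=2 → posterior Inverse-Gamma(17/4, 969/32)
obs 7: x=-3 → posterior Inverse-Gamma(19/4, 1033/32)
obs 8: x=2 → posterior Inverse-Gamma(21/4, 1177/32)
obs 9: x=5 → posterior Inverse-Gamma(23/4, 1753/32)
obs 10: x=-2 → posterior Inverse-Gamma(25/4, 1769/32)
obs 11: x=-7 → posterior Inverse-Gamma(27/4, 2345/32)

k = 2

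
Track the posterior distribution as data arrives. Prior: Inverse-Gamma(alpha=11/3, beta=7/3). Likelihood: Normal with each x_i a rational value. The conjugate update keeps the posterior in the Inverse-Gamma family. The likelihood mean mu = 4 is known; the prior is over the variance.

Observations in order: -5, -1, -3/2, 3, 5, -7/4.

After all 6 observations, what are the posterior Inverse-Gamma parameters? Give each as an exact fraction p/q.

alpha=20/3, beta=8447/96

obs 1: x=-5 → posterior Inverse-Gamma(25/6, 257/6)
obs 2: x=-1 → posterior Inverse-Gamma(14/3, 166/3)
obs 3: x=-3/2 → posterior Inverse-Gamma(31/6, 1691/24)
obs 4: x=3 → posterior Inverse-Gamma(17/3, 1703/24)
obs 5: x=5 → posterior Inverse-Gamma(37/6, 1715/24)
obs 6: x=-7/4 → posterior Inverse-Gamma(20/3, 8447/96)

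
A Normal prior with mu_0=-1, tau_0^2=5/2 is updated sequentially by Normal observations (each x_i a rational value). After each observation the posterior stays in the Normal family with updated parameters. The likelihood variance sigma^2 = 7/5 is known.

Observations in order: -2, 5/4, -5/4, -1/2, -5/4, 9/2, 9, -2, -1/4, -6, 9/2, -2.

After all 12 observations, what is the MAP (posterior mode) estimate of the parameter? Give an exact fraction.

obs 1: x=-2 → posterior Normal(-64/39, 35/39)
obs 2: x=5/4 → posterior Normal(-131/256, 35/64)
obs 3: x=-5/4 → posterior Normal(-64/89, 35/89)
obs 4: x=-1/2 → posterior Normal(-51/76, 35/114)
obs 5: x=-5/4 → posterior Normal(-431/556, 35/139)
obs 6: x=9/2 → posterior Normal(19/656, 35/164)
obs 7: x=9 → posterior Normal(919/756, 5/27)
obs 8: x=-2 → posterior Normal(719/856, 35/214)
obs 9: x=-1/4 → posterior Normal(347/478, 35/239)
obs 10: x=-6 → posterior Normal(47/528, 35/264)
obs 11: x=9/2 → posterior Normal(8/17, 35/289)
obs 12: x=-2 → posterior Normal(43/157, 35/314)

43/157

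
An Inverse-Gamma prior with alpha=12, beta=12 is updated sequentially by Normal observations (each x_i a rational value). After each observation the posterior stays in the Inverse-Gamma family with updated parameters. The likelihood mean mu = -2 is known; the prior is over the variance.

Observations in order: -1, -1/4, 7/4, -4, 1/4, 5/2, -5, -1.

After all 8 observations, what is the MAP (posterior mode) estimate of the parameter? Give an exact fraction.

obs 1: x=-1 → posterior Inverse-Gamma(25/2, 25/2)
obs 2: x=-1/4 → posterior Inverse-Gamma(13, 449/32)
obs 3: x=7/4 → posterior Inverse-Gamma(27/2, 337/16)
obs 4: x=-4 → posterior Inverse-Gamma(14, 369/16)
obs 5: x=1/4 → posterior Inverse-Gamma(29/2, 819/32)
obs 6: x=5/2 → posterior Inverse-Gamma(15, 1143/32)
obs 7: x=-5 → posterior Inverse-Gamma(31/2, 1287/32)
obs 8: x=-1 → posterior Inverse-Gamma(16, 1303/32)

1303/544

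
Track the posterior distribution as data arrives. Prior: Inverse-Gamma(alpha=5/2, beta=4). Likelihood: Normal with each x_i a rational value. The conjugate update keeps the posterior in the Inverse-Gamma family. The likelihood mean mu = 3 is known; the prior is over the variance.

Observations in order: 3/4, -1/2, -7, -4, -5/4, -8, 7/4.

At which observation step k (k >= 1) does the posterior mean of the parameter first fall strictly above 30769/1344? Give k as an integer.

k = 4

obs 1: x=3/4 → posterior Inverse-Gamma(3, 209/32)
obs 2: x=-1/2 → posterior Inverse-Gamma(7/2, 405/32)
obs 3: x=-7 → posterior Inverse-Gamma(4, 2005/32)
obs 4: x=-4 → posterior Inverse-Gamma(9/2, 2789/32)
obs 5: x=-5/4 → posterior Inverse-Gamma(5, 1539/16)
obs 6: x=-8 → posterior Inverse-Gamma(11/2, 2507/16)
obs 7: x=7/4 → posterior Inverse-Gamma(6, 5039/32)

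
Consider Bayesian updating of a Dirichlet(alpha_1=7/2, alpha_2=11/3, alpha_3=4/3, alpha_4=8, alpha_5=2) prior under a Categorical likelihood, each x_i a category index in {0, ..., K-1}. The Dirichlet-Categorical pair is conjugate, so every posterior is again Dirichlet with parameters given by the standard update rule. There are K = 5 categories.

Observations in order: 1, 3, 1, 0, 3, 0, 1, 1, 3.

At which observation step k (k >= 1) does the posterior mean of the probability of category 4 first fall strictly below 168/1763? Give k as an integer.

obs 1: x=1 → posterior Dirichlet(7/2, 14/3, 4/3, 8, 2)
obs 2: x=3 → posterior Dirichlet(7/2, 14/3, 4/3, 9, 2)
obs 3: x=1 → posterior Dirichlet(7/2, 17/3, 4/3, 9, 2)
obs 4: x=0 → posterior Dirichlet(9/2, 17/3, 4/3, 9, 2)
obs 5: x=3 → posterior Dirichlet(9/2, 17/3, 4/3, 10, 2)
obs 6: x=0 → posterior Dirichlet(11/2, 17/3, 4/3, 10, 2)
obs 7: x=1 → posterior Dirichlet(11/2, 20/3, 4/3, 10, 2)
obs 8: x=1 → posterior Dirichlet(11/2, 23/3, 4/3, 10, 2)
obs 9: x=3 → posterior Dirichlet(11/2, 23/3, 4/3, 11, 2)

k = 3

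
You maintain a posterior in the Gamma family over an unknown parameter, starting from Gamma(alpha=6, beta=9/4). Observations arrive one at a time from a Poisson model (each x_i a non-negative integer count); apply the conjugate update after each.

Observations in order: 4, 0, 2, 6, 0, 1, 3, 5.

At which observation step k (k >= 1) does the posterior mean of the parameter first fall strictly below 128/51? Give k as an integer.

k = 2

obs 1: x=4 → posterior Gamma(10, 13/4)
obs 2: x=0 → posterior Gamma(10, 17/4)
obs 3: x=2 → posterior Gamma(12, 21/4)
obs 4: x=6 → posterior Gamma(18, 25/4)
obs 5: x=0 → posterior Gamma(18, 29/4)
obs 6: x=1 → posterior Gamma(19, 33/4)
obs 7: x=3 → posterior Gamma(22, 37/4)
obs 8: x=5 → posterior Gamma(27, 41/4)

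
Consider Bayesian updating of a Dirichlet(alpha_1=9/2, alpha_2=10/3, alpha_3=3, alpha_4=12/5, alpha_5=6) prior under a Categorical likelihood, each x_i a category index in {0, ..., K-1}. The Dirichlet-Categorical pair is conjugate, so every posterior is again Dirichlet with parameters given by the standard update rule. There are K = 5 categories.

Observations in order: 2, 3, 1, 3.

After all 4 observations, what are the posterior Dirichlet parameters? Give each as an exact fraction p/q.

obs 1: x=2 → posterior Dirichlet(9/2, 10/3, 4, 12/5, 6)
obs 2: x=3 → posterior Dirichlet(9/2, 10/3, 4, 17/5, 6)
obs 3: x=1 → posterior Dirichlet(9/2, 13/3, 4, 17/5, 6)
obs 4: x=3 → posterior Dirichlet(9/2, 13/3, 4, 22/5, 6)

alpha_1=9/2, alpha_2=13/3, alpha_3=4, alpha_4=22/5, alpha_5=6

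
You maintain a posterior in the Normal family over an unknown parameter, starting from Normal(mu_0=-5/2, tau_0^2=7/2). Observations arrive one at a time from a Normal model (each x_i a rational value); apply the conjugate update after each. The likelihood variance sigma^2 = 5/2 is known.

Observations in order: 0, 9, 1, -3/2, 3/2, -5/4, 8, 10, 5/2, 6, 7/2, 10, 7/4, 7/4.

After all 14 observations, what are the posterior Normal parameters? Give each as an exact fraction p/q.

mu_0=1413/412, tau_0^2=35/206

obs 1: x=0 → posterior Normal(-25/24, 35/24)
obs 2: x=9 → posterior Normal(101/38, 35/38)
obs 3: x=1 → posterior Normal(115/52, 35/52)
obs 4: x=-3/2 → posterior Normal(47/33, 35/66)
obs 5: x=3/2 → posterior Normal(23/16, 7/16)
obs 6: x=-5/4 → posterior Normal(195/188, 35/94)
obs 7: x=8 → posterior Normal(419/216, 35/108)
obs 8: x=10 → posterior Normal(699/244, 35/122)
obs 9: x=5/2 → posterior Normal(769/272, 35/136)
obs 10: x=6 → posterior Normal(937/300, 7/30)
obs 11: x=7/2 → posterior Normal(1035/328, 35/164)
obs 12: x=10 → posterior Normal(1315/356, 35/178)
obs 13: x=7/4 → posterior Normal(341/96, 35/192)
obs 14: x=7/4 → posterior Normal(1413/412, 35/206)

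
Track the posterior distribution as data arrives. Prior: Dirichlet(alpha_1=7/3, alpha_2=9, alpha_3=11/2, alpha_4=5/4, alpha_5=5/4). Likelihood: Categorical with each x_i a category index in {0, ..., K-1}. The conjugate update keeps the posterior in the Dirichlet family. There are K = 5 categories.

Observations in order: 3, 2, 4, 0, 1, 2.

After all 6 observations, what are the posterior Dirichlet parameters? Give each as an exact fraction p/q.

obs 1: x=3 → posterior Dirichlet(7/3, 9, 11/2, 9/4, 5/4)
obs 2: x=2 → posterior Dirichlet(7/3, 9, 13/2, 9/4, 5/4)
obs 3: x=4 → posterior Dirichlet(7/3, 9, 13/2, 9/4, 9/4)
obs 4: x=0 → posterior Dirichlet(10/3, 9, 13/2, 9/4, 9/4)
obs 5: x=1 → posterior Dirichlet(10/3, 10, 13/2, 9/4, 9/4)
obs 6: x=2 → posterior Dirichlet(10/3, 10, 15/2, 9/4, 9/4)

alpha_1=10/3, alpha_2=10, alpha_3=15/2, alpha_4=9/4, alpha_5=9/4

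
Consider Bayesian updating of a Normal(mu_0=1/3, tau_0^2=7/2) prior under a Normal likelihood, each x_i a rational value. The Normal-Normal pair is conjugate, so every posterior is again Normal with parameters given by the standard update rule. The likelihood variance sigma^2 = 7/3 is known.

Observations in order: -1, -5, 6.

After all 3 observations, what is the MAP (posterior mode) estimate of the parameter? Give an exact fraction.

obs 1: x=-1 → posterior Normal(-7/15, 7/5)
obs 2: x=-5 → posterior Normal(-13/6, 7/8)
obs 3: x=6 → posterior Normal(2/33, 7/11)

2/33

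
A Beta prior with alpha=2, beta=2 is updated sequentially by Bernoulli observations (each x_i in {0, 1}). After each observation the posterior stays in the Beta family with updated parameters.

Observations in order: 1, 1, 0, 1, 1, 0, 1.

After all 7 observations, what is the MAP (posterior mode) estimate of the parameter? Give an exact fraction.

obs 1: x=1 → posterior Beta(3, 2)
obs 2: x=1 → posterior Beta(4, 2)
obs 3: x=0 → posterior Beta(4, 3)
obs 4: x=1 → posterior Beta(5, 3)
obs 5: x=1 → posterior Beta(6, 3)
obs 6: x=0 → posterior Beta(6, 4)
obs 7: x=1 → posterior Beta(7, 4)

2/3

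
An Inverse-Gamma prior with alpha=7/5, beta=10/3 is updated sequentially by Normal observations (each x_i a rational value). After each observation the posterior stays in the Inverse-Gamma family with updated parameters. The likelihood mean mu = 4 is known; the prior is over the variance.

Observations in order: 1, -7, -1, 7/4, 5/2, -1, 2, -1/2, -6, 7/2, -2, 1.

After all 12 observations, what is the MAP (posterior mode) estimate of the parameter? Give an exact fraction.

87235/4032

obs 1: x=1 → posterior Inverse-Gamma(19/10, 47/6)
obs 2: x=-7 → posterior Inverse-Gamma(12/5, 205/3)
obs 3: x=-1 → posterior Inverse-Gamma(29/10, 485/6)
obs 4: x=7/4 → posterior Inverse-Gamma(17/5, 8003/96)
obs 5: x=5/2 → posterior Inverse-Gamma(39/10, 8111/96)
obs 6: x=-1 → posterior Inverse-Gamma(22/5, 9311/96)
obs 7: x=2 → posterior Inverse-Gamma(49/10, 9503/96)
obs 8: x=-1/2 → posterior Inverse-Gamma(27/5, 10475/96)
obs 9: x=-6 → posterior Inverse-Gamma(59/10, 15275/96)
obs 10: x=7/2 → posterior Inverse-Gamma(32/5, 15287/96)
obs 11: x=-2 → posterior Inverse-Gamma(69/10, 17015/96)
obs 12: x=1 → posterior Inverse-Gamma(37/5, 17447/96)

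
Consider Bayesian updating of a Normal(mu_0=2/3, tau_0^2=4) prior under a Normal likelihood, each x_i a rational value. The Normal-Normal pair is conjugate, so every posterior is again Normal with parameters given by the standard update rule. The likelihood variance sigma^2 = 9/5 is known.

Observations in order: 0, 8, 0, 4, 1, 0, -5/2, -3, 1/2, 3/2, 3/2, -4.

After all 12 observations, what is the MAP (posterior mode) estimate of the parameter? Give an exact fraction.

obs 1: x=0 → posterior Normal(6/29, 36/29)
obs 2: x=8 → posterior Normal(166/49, 36/49)
obs 3: x=0 → posterior Normal(166/69, 12/23)
obs 4: x=4 → posterior Normal(246/89, 36/89)
obs 5: x=1 → posterior Normal(266/109, 36/109)
obs 6: x=0 → posterior Normal(266/129, 12/43)
obs 7: x=-5/2 → posterior Normal(216/149, 36/149)
obs 8: x=-3 → posterior Normal(12/13, 36/169)
obs 9: x=1/2 → posterior Normal(166/189, 4/21)
obs 10: x=3/2 → posterior Normal(196/209, 36/209)
obs 11: x=3/2 → posterior Normal(226/229, 36/229)
obs 12: x=-4 → posterior Normal(146/249, 12/83)

146/249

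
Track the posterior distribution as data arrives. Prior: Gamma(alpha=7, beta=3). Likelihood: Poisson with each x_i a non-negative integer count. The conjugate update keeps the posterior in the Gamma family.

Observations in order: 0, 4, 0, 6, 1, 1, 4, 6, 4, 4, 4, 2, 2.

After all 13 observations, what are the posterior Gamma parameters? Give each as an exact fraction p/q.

alpha=45, beta=16

obs 1: x=0 → posterior Gamma(7, 4)
obs 2: x=4 → posterior Gamma(11, 5)
obs 3: x=0 → posterior Gamma(11, 6)
obs 4: x=6 → posterior Gamma(17, 7)
obs 5: x=1 → posterior Gamma(18, 8)
obs 6: x=1 → posterior Gamma(19, 9)
obs 7: x=4 → posterior Gamma(23, 10)
obs 8: x=6 → posterior Gamma(29, 11)
obs 9: x=4 → posterior Gamma(33, 12)
obs 10: x=4 → posterior Gamma(37, 13)
obs 11: x=4 → posterior Gamma(41, 14)
obs 12: x=2 → posterior Gamma(43, 15)
obs 13: x=2 → posterior Gamma(45, 16)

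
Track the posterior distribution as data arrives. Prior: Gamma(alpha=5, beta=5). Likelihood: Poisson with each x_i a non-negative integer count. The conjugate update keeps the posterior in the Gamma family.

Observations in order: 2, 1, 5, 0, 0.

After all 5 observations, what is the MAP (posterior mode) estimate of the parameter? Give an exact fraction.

6/5

obs 1: x=2 → posterior Gamma(7, 6)
obs 2: x=1 → posterior Gamma(8, 7)
obs 3: x=5 → posterior Gamma(13, 8)
obs 4: x=0 → posterior Gamma(13, 9)
obs 5: x=0 → posterior Gamma(13, 10)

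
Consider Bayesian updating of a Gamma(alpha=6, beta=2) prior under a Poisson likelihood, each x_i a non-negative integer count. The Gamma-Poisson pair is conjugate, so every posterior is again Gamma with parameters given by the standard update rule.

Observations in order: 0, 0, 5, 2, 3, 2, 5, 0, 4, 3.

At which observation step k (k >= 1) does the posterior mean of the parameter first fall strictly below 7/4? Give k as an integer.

k = 2

obs 1: x=0 → posterior Gamma(6, 3)
obs 2: x=0 → posterior Gamma(6, 4)
obs 3: x=5 → posterior Gamma(11, 5)
obs 4: x=2 → posterior Gamma(13, 6)
obs 5: x=3 → posterior Gamma(16, 7)
obs 6: x=2 → posterior Gamma(18, 8)
obs 7: x=5 → posterior Gamma(23, 9)
obs 8: x=0 → posterior Gamma(23, 10)
obs 9: x=4 → posterior Gamma(27, 11)
obs 10: x=3 → posterior Gamma(30, 12)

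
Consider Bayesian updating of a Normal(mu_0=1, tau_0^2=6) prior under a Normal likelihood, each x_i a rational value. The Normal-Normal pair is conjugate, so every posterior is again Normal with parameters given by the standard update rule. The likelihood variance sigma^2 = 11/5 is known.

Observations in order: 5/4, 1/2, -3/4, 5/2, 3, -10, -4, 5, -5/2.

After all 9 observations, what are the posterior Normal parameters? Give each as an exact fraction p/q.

obs 1: x=5/4 → posterior Normal(97/82, 66/41)
obs 2: x=1/2 → posterior Normal(127/142, 66/71)
obs 3: x=-3/4 → posterior Normal(41/101, 66/101)
obs 4: x=5/2 → posterior Normal(116/131, 66/131)
obs 5: x=3 → posterior Normal(206/161, 66/161)
obs 6: x=-10 → posterior Normal(-94/191, 66/191)
obs 7: x=-4 → posterior Normal(-214/221, 66/221)
obs 8: x=5 → posterior Normal(-64/251, 66/251)
obs 9: x=-5/2 → posterior Normal(-139/281, 66/281)

mu_0=-139/281, tau_0^2=66/281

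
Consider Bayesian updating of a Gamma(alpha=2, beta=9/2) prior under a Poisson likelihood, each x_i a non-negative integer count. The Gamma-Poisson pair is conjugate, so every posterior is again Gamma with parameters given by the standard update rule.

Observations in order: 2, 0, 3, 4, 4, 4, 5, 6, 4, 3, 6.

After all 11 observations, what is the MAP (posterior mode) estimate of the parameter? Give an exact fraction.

84/31

obs 1: x=2 → posterior Gamma(4, 11/2)
obs 2: x=0 → posterior Gamma(4, 13/2)
obs 3: x=3 → posterior Gamma(7, 15/2)
obs 4: x=4 → posterior Gamma(11, 17/2)
obs 5: x=4 → posterior Gamma(15, 19/2)
obs 6: x=4 → posterior Gamma(19, 21/2)
obs 7: x=5 → posterior Gamma(24, 23/2)
obs 8: x=6 → posterior Gamma(30, 25/2)
obs 9: x=4 → posterior Gamma(34, 27/2)
obs 10: x=3 → posterior Gamma(37, 29/2)
obs 11: x=6 → posterior Gamma(43, 31/2)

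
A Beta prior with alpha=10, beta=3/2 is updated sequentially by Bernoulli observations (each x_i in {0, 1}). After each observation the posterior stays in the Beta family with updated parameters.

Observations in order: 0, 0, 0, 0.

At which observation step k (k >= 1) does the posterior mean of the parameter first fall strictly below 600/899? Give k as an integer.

k = 4

obs 1: x=0 → posterior Beta(10, 5/2)
obs 2: x=0 → posterior Beta(10, 7/2)
obs 3: x=0 → posterior Beta(10, 9/2)
obs 4: x=0 → posterior Beta(10, 11/2)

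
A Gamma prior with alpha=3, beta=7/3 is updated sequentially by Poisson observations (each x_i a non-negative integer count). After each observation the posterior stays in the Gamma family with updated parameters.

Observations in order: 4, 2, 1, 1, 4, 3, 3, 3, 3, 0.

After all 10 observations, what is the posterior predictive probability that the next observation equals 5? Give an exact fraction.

90630488178449241081300654127554867430503756835809/1844674407370955161600000000000000000000000000000000

obs 1: x=4 → posterior Gamma(7, 10/3)
obs 2: x=2 → posterior Gamma(9, 13/3)
obs 3: x=1 → posterior Gamma(10, 16/3)
obs 4: x=1 → posterior Gamma(11, 19/3)
obs 5: x=4 → posterior Gamma(15, 22/3)
obs 6: x=3 → posterior Gamma(18, 25/3)
obs 7: x=3 → posterior Gamma(21, 28/3)
obs 8: x=3 → posterior Gamma(24, 31/3)
obs 9: x=3 → posterior Gamma(27, 34/3)
obs 10: x=0 → posterior Gamma(27, 37/3)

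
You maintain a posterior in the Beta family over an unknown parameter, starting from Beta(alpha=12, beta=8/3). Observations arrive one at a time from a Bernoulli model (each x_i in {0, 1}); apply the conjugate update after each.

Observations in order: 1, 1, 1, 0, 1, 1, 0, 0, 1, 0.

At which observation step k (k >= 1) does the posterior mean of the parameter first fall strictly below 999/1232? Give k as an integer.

obs 1: x=1 → posterior Beta(13, 8/3)
obs 2: x=1 → posterior Beta(14, 8/3)
obs 3: x=1 → posterior Beta(15, 8/3)
obs 4: x=0 → posterior Beta(15, 11/3)
obs 5: x=1 → posterior Beta(16, 11/3)
obs 6: x=1 → posterior Beta(17, 11/3)
obs 7: x=0 → posterior Beta(17, 14/3)
obs 8: x=0 → posterior Beta(17, 17/3)
obs 9: x=1 → posterior Beta(18, 17/3)
obs 10: x=0 → posterior Beta(18, 20/3)

k = 4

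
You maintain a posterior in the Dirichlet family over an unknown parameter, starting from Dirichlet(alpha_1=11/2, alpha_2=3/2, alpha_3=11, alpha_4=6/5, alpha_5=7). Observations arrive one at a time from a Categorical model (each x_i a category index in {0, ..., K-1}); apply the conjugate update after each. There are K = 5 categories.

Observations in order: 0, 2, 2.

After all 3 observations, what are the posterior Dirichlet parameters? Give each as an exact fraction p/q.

alpha_1=13/2, alpha_2=3/2, alpha_3=13, alpha_4=6/5, alpha_5=7

obs 1: x=0 → posterior Dirichlet(13/2, 3/2, 11, 6/5, 7)
obs 2: x=2 → posterior Dirichlet(13/2, 3/2, 12, 6/5, 7)
obs 3: x=2 → posterior Dirichlet(13/2, 3/2, 13, 6/5, 7)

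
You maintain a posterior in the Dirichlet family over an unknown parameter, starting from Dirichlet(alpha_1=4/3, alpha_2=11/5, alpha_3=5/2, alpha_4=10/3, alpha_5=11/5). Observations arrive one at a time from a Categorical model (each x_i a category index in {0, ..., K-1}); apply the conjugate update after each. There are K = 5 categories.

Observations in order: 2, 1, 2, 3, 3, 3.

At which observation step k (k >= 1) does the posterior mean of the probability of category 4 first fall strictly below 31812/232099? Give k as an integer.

k = 5

obs 1: x=2 → posterior Dirichlet(4/3, 11/5, 7/2, 10/3, 11/5)
obs 2: x=1 → posterior Dirichlet(4/3, 16/5, 7/2, 10/3, 11/5)
obs 3: x=2 → posterior Dirichlet(4/3, 16/5, 9/2, 10/3, 11/5)
obs 4: x=3 → posterior Dirichlet(4/3, 16/5, 9/2, 13/3, 11/5)
obs 5: x=3 → posterior Dirichlet(4/3, 16/5, 9/2, 16/3, 11/5)
obs 6: x=3 → posterior Dirichlet(4/3, 16/5, 9/2, 19/3, 11/5)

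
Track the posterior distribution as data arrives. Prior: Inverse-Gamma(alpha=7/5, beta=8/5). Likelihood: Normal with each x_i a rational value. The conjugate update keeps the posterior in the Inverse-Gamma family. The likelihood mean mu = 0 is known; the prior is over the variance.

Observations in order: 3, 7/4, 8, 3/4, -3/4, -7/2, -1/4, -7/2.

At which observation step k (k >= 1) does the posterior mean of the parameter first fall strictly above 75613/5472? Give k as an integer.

k = 3

obs 1: x=3 → posterior Inverse-Gamma(19/10, 61/10)
obs 2: x=7/4 → posterior Inverse-Gamma(12/5, 1221/160)
obs 3: x=8 → posterior Inverse-Gamma(29/10, 6341/160)
obs 4: x=3/4 → posterior Inverse-Gamma(17/5, 3193/80)
obs 5: x=-3/4 → posterior Inverse-Gamma(39/10, 6431/160)
obs 6: x=-7/2 → posterior Inverse-Gamma(22/5, 7411/160)
obs 7: x=-1/4 → posterior Inverse-Gamma(49/10, 927/20)
obs 8: x=-7/2 → posterior Inverse-Gamma(27/5, 2099/40)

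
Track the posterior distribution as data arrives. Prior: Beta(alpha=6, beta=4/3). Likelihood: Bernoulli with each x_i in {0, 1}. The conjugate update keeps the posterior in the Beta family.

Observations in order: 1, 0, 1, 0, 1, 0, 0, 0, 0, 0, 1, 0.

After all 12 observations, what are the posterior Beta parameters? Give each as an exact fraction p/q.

obs 1: x=1 → posterior Beta(7, 4/3)
obs 2: x=0 → posterior Beta(7, 7/3)
obs 3: x=1 → posterior Beta(8, 7/3)
obs 4: x=0 → posterior Beta(8, 10/3)
obs 5: x=1 → posterior Beta(9, 10/3)
obs 6: x=0 → posterior Beta(9, 13/3)
obs 7: x=0 → posterior Beta(9, 16/3)
obs 8: x=0 → posterior Beta(9, 19/3)
obs 9: x=0 → posterior Beta(9, 22/3)
obs 10: x=0 → posterior Beta(9, 25/3)
obs 11: x=1 → posterior Beta(10, 25/3)
obs 12: x=0 → posterior Beta(10, 28/3)

alpha=10, beta=28/3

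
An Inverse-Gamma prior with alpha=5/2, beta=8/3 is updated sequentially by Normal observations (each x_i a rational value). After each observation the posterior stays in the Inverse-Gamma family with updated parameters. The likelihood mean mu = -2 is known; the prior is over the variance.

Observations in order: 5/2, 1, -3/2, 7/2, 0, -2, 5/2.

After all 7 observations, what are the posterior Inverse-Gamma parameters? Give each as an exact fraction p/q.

alpha=6, beta=134/3

obs 1: x=5/2 → posterior Inverse-Gamma(3, 307/24)
obs 2: x=1 → posterior Inverse-Gamma(7/2, 415/24)
obs 3: x=-3/2 → posterior Inverse-Gamma(4, 209/12)
obs 4: x=7/2 → posterior Inverse-Gamma(9/2, 781/24)
obs 5: x=0 → posterior Inverse-Gamma(5, 829/24)
obs 6: x=-2 → posterior Inverse-Gamma(11/2, 829/24)
obs 7: x=5/2 → posterior Inverse-Gamma(6, 134/3)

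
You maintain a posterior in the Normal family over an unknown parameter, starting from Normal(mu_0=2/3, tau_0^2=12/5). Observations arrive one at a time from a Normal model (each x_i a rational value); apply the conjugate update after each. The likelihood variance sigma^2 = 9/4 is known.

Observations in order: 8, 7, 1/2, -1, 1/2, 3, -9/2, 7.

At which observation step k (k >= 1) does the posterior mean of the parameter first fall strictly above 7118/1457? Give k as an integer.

obs 1: x=8 → posterior Normal(138/31, 36/31)
obs 2: x=7 → posterior Normal(250/47, 36/47)
obs 3: x=1/2 → posterior Normal(86/21, 4/7)
obs 4: x=-1 → posterior Normal(242/79, 36/79)
obs 5: x=1/2 → posterior Normal(50/19, 36/95)
obs 6: x=3 → posterior Normal(298/111, 12/37)
obs 7: x=-9/2 → posterior Normal(226/127, 36/127)
obs 8: x=7 → posterior Normal(26/11, 36/143)

k = 2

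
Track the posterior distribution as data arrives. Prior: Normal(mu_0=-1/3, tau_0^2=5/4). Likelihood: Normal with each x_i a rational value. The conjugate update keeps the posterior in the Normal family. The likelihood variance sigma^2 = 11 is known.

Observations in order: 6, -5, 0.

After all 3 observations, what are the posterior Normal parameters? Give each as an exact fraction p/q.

obs 1: x=6 → posterior Normal(46/147, 55/49)
obs 2: x=-5 → posterior Normal(-29/162, 55/54)
obs 3: x=0 → posterior Normal(-29/177, 55/59)

mu_0=-29/177, tau_0^2=55/59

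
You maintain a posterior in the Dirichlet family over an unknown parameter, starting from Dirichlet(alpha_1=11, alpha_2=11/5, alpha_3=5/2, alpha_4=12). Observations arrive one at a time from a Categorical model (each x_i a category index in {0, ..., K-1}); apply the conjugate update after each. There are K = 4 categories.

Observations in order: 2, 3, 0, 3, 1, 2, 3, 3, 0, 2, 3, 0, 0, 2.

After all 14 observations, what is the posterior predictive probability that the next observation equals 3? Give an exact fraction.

obs 1: x=2 → posterior Dirichlet(11, 11/5, 7/2, 12)
obs 2: x=3 → posterior Dirichlet(11, 11/5, 7/2, 13)
obs 3: x=0 → posterior Dirichlet(12, 11/5, 7/2, 13)
obs 4: x=3 → posterior Dirichlet(12, 11/5, 7/2, 14)
obs 5: x=1 → posterior Dirichlet(12, 16/5, 7/2, 14)
obs 6: x=2 → posterior Dirichlet(12, 16/5, 9/2, 14)
obs 7: x=3 → posterior Dirichlet(12, 16/5, 9/2, 15)
obs 8: x=3 → posterior Dirichlet(12, 16/5, 9/2, 16)
obs 9: x=0 → posterior Dirichlet(13, 16/5, 9/2, 16)
obs 10: x=2 → posterior Dirichlet(13, 16/5, 11/2, 16)
obs 11: x=3 → posterior Dirichlet(13, 16/5, 11/2, 17)
obs 12: x=0 → posterior Dirichlet(14, 16/5, 11/2, 17)
obs 13: x=0 → posterior Dirichlet(15, 16/5, 11/2, 17)
obs 14: x=2 → posterior Dirichlet(15, 16/5, 13/2, 17)

170/417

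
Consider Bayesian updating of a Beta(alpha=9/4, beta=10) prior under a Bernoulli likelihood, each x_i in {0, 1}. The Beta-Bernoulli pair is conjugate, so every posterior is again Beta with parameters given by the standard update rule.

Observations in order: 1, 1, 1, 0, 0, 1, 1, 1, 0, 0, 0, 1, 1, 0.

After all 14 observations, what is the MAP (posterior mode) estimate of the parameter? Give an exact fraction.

37/97

obs 1: x=1 → posterior Beta(13/4, 10)
obs 2: x=1 → posterior Beta(17/4, 10)
obs 3: x=1 → posterior Beta(21/4, 10)
obs 4: x=0 → posterior Beta(21/4, 11)
obs 5: x=0 → posterior Beta(21/4, 12)
obs 6: x=1 → posterior Beta(25/4, 12)
obs 7: x=1 → posterior Beta(29/4, 12)
obs 8: x=1 → posterior Beta(33/4, 12)
obs 9: x=0 → posterior Beta(33/4, 13)
obs 10: x=0 → posterior Beta(33/4, 14)
obs 11: x=0 → posterior Beta(33/4, 15)
obs 12: x=1 → posterior Beta(37/4, 15)
obs 13: x=1 → posterior Beta(41/4, 15)
obs 14: x=0 → posterior Beta(41/4, 16)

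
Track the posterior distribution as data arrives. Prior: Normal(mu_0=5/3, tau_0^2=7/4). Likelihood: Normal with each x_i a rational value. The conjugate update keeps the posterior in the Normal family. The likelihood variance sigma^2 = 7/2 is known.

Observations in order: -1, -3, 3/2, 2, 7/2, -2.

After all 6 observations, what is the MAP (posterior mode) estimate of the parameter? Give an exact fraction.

13/24

obs 1: x=-1 → posterior Normal(7/9, 7/6)
obs 2: x=-3 → posterior Normal(-1/6, 7/8)
obs 3: x=3/2 → posterior Normal(1/6, 7/10)
obs 4: x=2 → posterior Normal(17/36, 7/12)
obs 5: x=7/2 → posterior Normal(19/21, 1/2)
obs 6: x=-2 → posterior Normal(13/24, 7/16)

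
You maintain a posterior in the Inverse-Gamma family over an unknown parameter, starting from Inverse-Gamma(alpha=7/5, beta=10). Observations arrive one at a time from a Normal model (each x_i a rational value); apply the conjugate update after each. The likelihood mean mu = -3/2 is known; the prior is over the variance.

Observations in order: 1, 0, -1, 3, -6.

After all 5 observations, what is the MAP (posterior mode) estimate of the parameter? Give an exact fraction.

1385/196

obs 1: x=1 → posterior Inverse-Gamma(19/10, 105/8)
obs 2: x=0 → posterior Inverse-Gamma(12/5, 57/4)
obs 3: x=-1 → posterior Inverse-Gamma(29/10, 115/8)
obs 4: x=3 → posterior Inverse-Gamma(17/5, 49/2)
obs 5: x=-6 → posterior Inverse-Gamma(39/10, 277/8)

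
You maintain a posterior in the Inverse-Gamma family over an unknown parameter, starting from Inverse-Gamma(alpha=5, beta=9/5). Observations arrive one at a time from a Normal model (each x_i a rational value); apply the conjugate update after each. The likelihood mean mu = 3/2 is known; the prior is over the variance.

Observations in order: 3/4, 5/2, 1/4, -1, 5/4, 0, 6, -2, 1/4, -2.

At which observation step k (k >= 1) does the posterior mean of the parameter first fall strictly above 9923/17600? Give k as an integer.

obs 1: x=3/4 → posterior Inverse-Gamma(11/2, 333/160)
obs 2: x=5/2 → posterior Inverse-Gamma(6, 413/160)
obs 3: x=1/4 → posterior Inverse-Gamma(13/2, 269/80)
obs 4: x=-1 → posterior Inverse-Gamma(7, 519/80)
obs 5: x=5/4 → posterior Inverse-Gamma(15/2, 1043/160)
obs 6: x=0 → posterior Inverse-Gamma(8, 1223/160)
obs 7: x=6 → posterior Inverse-Gamma(17/2, 2843/160)
obs 8: x=-2 → posterior Inverse-Gamma(9, 3823/160)
obs 9: x=1/4 → posterior Inverse-Gamma(19/2, 987/40)
obs 10: x=-2 → posterior Inverse-Gamma(10, 154/5)

k = 3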